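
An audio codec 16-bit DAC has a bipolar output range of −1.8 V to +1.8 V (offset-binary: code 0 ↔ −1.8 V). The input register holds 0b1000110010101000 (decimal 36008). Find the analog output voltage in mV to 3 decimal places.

LSB = 3.6 V / 2^16 = 54.93 µV.
Code 0b1000110010101000 = 36008 decimal.
V_out = (−1.8) + 36008 × 5.49316e-05 V = 0.177979 V.
= 177.979 mV.

177.979 mV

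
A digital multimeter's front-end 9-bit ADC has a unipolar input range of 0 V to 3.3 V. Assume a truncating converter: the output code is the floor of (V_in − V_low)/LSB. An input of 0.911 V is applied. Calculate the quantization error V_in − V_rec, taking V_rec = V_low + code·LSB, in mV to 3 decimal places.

2.211 mV

Step size: 3.3 V ÷ 2^9 = 6.445 mV.
(0.911 − 0)/0.00644531 = 141.3430; ⌊·⌋ gives code 141.
V_rec = 0 + 141·0.00644531 = 0.90878906 V.
Error = 0.911 − 0.90878906 = 0.00221094 V = 2.211 mV.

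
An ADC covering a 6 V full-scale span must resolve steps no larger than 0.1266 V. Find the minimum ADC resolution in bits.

Number of steps required ≥ 6 V / 0.1266 V = 47.39.
Need 2^N ≥ 47.39; 2^5 = 32, 2^6 = 64.
Minimum N = 6.

6 bits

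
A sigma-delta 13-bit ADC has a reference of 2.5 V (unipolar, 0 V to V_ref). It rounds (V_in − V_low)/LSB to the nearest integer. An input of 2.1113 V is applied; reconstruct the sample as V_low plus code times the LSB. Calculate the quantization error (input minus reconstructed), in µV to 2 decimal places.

One LSB is 2.5 V / 8192 = 305.18 µV.
(V_in − V_low)/LSB = (2.1113 − 0)/0.000305176 = 6918.3078 → code 6918 (round).
Reconstructed: 2.1112061 V.
Difference: 9.39453e-05 V → 93.95 µV.

93.95 µV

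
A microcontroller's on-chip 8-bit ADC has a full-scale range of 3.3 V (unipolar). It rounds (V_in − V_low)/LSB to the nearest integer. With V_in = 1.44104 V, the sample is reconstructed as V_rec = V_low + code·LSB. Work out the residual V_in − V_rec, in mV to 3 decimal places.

-2.710 mV

LSB = 3.3/2^8 = 12.891 mV.
(V_in − V_low)/LSB = (1.44104 − 0)/0.0128906 = 111.7898 → code 112 (round).
V_rec = 0 + 112·0.0128906 = 1.44375 V.
V_in − V_rec = -0.00271 V = -2.710 mV.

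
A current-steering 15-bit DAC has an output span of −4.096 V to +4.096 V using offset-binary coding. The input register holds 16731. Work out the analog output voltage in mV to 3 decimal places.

86.750 mV

LSB = 8.192 V / 2^15 = 250.00 µV.
V_out = (−4.096) + 16731 × 0.00025 V = 0.08675 V.
= 86.750 mV.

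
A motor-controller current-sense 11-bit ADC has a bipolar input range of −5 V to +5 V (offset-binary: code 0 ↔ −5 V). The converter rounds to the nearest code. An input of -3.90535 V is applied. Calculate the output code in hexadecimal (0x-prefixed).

Full-scale span = 10 V; LSB = 10/2^11 = 4.883 mV.
(-3.90535 − (−5)) / 0.00488281 = 224.184 LSBs.
Round → code 224.
In hexadecimal (0x-prefixed): 0xE0.

code 0xE0 (decimal 224)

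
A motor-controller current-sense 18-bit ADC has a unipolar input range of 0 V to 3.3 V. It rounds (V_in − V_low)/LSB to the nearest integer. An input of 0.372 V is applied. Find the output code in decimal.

LSB = 3.3 V / 262144 = 12.59 µV.
Input sits at 29550.778 steps above V_low.
Round → code 29551.

code 29551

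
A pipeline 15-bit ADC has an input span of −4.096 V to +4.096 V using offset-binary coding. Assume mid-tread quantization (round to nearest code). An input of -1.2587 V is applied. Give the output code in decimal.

code 11349

LSB = 8.192 V / 32768 = 250.00 µV.
Input sits at 11349.200 steps above V_low.
Round → code 11349.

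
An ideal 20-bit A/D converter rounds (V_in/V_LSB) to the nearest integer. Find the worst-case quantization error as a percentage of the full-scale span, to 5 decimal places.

Rounding → worst-case error = ½ LSB = V_FS/2^21, so 100/2097152 = 4.76837e-05 % of full scale.

0.00005 %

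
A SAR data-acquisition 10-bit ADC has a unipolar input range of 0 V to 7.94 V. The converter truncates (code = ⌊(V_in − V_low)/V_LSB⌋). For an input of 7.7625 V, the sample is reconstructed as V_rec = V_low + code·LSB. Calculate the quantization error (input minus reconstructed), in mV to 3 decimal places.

0.840 mV

One LSB is 7.94 V / 1024 = 7.754 mV.
Scaled input = 1001.1083 LSBs, so code = 1001.
V_rec = 0 + 1001·0.00775391 = 7.7616602 V.
Difference: 0.000839844 V → 0.840 mV.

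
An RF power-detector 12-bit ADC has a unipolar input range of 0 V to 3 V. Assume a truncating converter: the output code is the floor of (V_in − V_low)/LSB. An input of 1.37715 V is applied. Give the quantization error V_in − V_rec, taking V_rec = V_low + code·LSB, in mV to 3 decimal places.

0.197 mV

One LSB is 3 V / 4096 = 0.732 mV.
(1.37715 − 0)/0.000732422 = 1880.2688; ⌊·⌋ gives code 1880.
Reconstructed: 1.3769531 V.
Difference: 0.000196875 V → 0.197 mV.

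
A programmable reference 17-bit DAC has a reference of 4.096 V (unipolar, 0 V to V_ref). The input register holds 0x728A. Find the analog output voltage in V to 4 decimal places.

0.9163 V

LSB = 4.096 V / 2^17 = 31.25 µV.
Code 0x728A = 29322 decimal.
V_out = 0 + 29322 × 3.125e-05 V = 0.916312 V.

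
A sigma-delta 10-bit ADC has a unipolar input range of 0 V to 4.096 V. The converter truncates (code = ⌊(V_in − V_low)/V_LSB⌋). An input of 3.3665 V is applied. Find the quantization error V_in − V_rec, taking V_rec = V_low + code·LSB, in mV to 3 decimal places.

2.500 mV

LSB = 4.096/2^10 = 4.000 mV.
(V_in − V_low)/LSB = (3.3665 − 0)/0.004 = 841.6250 → code 841 (floor).
Reconstructed: 3.364 V.
V_in − V_rec = 0.0025 V = 2.500 mV.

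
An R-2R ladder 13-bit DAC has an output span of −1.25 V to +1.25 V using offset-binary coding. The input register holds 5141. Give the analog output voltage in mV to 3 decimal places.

318.909 mV

LSB = 2.5 V / 2^13 = 305.18 µV.
V_out = (−1.25) + 5141 × 0.000305176 V = 0.318909 V.
= 318.909 mV.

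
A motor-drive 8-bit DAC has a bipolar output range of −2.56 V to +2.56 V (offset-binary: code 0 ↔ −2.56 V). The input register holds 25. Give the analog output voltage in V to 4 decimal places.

-2.0600 V

LSB = 5.12 V / 2^8 = 20.000 mV.
V_out = (−2.56) + 25 × 0.02 V = -2.06 V.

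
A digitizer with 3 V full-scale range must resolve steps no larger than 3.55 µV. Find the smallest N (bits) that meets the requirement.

Number of steps required ≥ 3 V / 3.55 µV = 845070.42.
Need 2^N ≥ 845070.42; 2^19 = 524288, 2^20 = 1048576.
Minimum N = 20.

20 bits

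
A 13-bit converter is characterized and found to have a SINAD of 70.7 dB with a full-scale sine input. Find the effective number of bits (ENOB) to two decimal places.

ENOB = (SINAD − 1.76) / 6.02 = (70.7 − 1.76)/6.02 = 11.452.

11.45 bits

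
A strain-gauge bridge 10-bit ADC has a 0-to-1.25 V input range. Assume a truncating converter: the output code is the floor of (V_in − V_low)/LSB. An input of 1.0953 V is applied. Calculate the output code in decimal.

With 1024 levels over 1.25 V, one step is 1.221 mV.
Input sits at 897.270 steps above V_low.
So the output code is 897.

code 897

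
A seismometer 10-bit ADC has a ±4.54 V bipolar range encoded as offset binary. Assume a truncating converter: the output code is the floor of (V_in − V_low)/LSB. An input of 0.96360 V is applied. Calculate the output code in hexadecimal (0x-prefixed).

code 0x26C (decimal 620)

LSB = 9.08 V / 1024 = 8.867 mV.
Input sits at 620.670 steps above V_low.
So the output code is 620.
In hexadecimal (0x-prefixed): 0x26C.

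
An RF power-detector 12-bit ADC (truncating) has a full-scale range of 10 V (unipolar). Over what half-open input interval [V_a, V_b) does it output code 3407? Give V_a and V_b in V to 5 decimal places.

LSB = 10/2^12 = 2.441 mV.
V_a = V_low + 3407·LSB = 8.31787 V; V_b = V_low + 3408·LSB = 8.32031 V.

[8.31787 V, 8.32031 V)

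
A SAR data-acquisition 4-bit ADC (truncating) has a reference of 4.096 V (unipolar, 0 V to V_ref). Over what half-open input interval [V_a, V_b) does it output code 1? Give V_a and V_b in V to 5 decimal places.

LSB = 4.096/2^4 = 256.000 mV.
V_a = V_low + 1·LSB = 0.256 V; V_b = V_low + 2·LSB = 0.512 V.

[0.25600 V, 0.51200 V)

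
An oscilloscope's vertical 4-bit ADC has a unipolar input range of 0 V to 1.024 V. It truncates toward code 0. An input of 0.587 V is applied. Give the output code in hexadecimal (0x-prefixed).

code 0x9 (decimal 9)

With 16 levels over 1.024 V, one step is 64.000 mV.
(0.587 − 0) / 0.064 = 9.172 LSBs.
Floor → code 9.
In hexadecimal (0x-prefixed): 0x9.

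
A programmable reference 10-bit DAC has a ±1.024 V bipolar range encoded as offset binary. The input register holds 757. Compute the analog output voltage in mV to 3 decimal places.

490.000 mV

LSB = 2.048 V / 2^10 = 2.000 mV.
V_out = (−1.024) + 757 × 0.002 V = 0.49 V.
= 490.000 mV.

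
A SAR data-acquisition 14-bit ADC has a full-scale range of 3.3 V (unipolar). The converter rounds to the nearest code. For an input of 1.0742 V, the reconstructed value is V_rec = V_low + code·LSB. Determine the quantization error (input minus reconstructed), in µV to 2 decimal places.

48.39 µV

LSB = 3.3/2^14 = 201.42 µV.
(1.0742 − 0)/0.000201416 = 5333.2402; round gives code 5333.
Reconstructed: 1.0741516 V.
Error = 1.0742 − 1.0741516 = 4.83887e-05 V = 48.39 µV.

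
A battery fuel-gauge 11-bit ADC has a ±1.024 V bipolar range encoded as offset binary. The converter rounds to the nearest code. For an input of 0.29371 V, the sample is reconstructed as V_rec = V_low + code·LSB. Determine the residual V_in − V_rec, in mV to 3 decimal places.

Step size: 2.048 V ÷ 2^11 = 1.000 mV.
(0.29371 − (−1.024))/0.001 = 1317.7100; round gives code 1318.
V_rec = (−1.024) + 1318·0.001 = 0.294 V.
Error = 0.29371 − 0.294 = -0.00029 V = -0.290 mV.

-0.290 mV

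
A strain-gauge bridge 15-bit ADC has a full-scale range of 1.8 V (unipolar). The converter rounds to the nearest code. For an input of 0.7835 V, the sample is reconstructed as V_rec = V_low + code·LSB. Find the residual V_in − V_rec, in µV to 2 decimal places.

LSB = 1.8/2^15 = 54.93 µV.
Scaled input = 14263.1822 LSBs, so code = 14263.
Code 14263 maps back to 0 + 14263×5.49316e-05 V = 0.78348999 V.
Difference: 1.00098e-05 V → 10.01 µV.

10.01 µV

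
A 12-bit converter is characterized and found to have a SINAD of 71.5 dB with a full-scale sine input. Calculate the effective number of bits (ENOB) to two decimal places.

ENOB = (SINAD − 1.76) / 6.02 = (71.5 − 1.76)/6.02 = 11.585.

11.58 bits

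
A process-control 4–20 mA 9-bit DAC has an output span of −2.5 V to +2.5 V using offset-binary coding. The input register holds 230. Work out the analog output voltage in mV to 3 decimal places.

-253.906 mV

LSB = 5 V / 2^9 = 9.766 mV.
V_out = (−2.5) + 230 × 0.00976562 V = -0.253906 V.
= -253.906 mV.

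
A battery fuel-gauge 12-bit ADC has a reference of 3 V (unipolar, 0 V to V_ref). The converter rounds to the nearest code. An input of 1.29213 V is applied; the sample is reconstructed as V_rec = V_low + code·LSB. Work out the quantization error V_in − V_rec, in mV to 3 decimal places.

Step size: 3 V ÷ 2^12 = 0.732 mV.
(1.29213 − 0)/0.000732422 = 1764.1882; round gives code 1764.
V_rec = 0 + 1764·0.000732422 = 1.2919922 V.
Error = 1.29213 − 1.2919922 = 0.000137812 V = 0.138 mV.

0.138 mV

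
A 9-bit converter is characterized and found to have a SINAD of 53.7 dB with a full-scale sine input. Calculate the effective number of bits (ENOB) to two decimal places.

ENOB = (SINAD − 1.76) / 6.02 = (53.7 − 1.76)/6.02 = 8.628.

8.63 bits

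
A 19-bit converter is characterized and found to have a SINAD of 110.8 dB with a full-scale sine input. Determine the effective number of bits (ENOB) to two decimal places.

18.11 bits

ENOB = (SINAD − 1.76) / 6.02 = (110.8 − 1.76)/6.02 = 18.113.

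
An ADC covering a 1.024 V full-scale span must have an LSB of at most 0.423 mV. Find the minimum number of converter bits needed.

12 bits

Number of steps required ≥ 1.024 V / 0.423 mV = 2420.80.
Need 2^N ≥ 2420.80; 2^11 = 2048, 2^12 = 4096.
Minimum N = 12.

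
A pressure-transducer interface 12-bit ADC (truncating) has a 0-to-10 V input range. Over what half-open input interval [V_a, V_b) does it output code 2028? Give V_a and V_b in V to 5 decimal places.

[4.95117 V, 4.95361 V)

LSB = 10/2^12 = 2.441 mV.
V_a = V_low + 2028·LSB = 4.95117 V; V_b = V_low + 2029·LSB = 4.95361 V.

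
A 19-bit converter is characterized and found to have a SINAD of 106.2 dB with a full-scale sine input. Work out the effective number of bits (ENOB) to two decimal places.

ENOB = (SINAD − 1.76) / 6.02 = (106.2 − 1.76)/6.02 = 17.349.

17.35 bits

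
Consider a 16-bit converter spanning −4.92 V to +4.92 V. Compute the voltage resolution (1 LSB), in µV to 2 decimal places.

Full-scale span = 9.84 V.
LSB = 9.84 / 2^16 = 9.84 / 65536 = 0.000150146 V = 150.15 µV.

150.15 µV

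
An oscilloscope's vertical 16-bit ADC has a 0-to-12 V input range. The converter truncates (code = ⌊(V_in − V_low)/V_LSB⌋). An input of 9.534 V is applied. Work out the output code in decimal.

LSB = 12 V / 65536 = 183.11 µV.
Input sits at 52068.352 steps above V_low.
So the output code is 52068.

code 52068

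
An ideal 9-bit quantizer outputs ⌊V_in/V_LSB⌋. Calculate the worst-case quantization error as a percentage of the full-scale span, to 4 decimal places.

Truncating → worst-case error = 1 LSB = V_FS/2^9, so 100/512 = 0.195312 % of full scale.

0.1953 %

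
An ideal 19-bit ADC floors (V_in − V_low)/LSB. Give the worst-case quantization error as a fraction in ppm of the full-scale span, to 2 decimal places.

1.91 ppm

Truncating → worst-case error = 1 LSB = V_FS/2^19, so 1e+06/524288 = 1.90735 ppm of full scale.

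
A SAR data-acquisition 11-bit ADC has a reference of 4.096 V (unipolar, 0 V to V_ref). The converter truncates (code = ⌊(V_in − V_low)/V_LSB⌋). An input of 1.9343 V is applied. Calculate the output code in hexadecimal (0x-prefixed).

With 2048 levels over 4.096 V, one step is 2.000 mV.
Input sits at 967.150 steps above V_low.
So the output code is 967.
In hexadecimal (0x-prefixed): 0x3C7.

code 0x3C7 (decimal 967)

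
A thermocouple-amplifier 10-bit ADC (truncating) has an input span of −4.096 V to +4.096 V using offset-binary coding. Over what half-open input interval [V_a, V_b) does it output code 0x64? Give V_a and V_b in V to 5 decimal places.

LSB = 8.192/2^10 = 8.000 mV.
Code 0x64 = 100 decimal.
V_a = V_low + 100·LSB = -3.296 V; V_b = V_low + 101·LSB = -3.288 V.

[-3.29600 V, -3.28800 V)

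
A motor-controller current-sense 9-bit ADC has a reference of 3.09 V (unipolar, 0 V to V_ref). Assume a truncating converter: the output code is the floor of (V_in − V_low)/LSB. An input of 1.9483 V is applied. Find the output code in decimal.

With 512 levels over 3.09 V, one step is 6.035 mV.
(1.9483 − 0) / 0.00603516 = 322.825 LSBs.
So the output code is 322.

code 322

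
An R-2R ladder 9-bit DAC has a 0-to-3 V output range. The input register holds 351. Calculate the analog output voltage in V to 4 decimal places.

LSB = 3 V / 2^9 = 5.859 mV.
V_out = 0 + 351 × 0.00585938 V = 2.05664 V.

2.0566 V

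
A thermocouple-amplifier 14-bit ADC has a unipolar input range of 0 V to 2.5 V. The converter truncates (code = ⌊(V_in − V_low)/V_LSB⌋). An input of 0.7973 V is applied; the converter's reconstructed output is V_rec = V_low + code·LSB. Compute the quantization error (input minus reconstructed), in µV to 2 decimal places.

28.27 µV

Step size: 2.5 V ÷ 2^14 = 152.59 µV.
(0.7973 − 0)/0.000152588 = 5225.1853; ⌊·⌋ gives code 5225.
V_rec = 0 + 5225·0.000152588 = 0.79727173 V.
V_in − V_rec = 2.82715e-05 V = 28.27 µV.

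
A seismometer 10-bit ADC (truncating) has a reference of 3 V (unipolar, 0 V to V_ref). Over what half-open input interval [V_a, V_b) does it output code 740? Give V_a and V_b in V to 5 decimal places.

[2.16797 V, 2.17090 V)

LSB = 3/2^10 = 2.930 mV.
V_a = V_low + 740·LSB = 2.16797 V; V_b = V_low + 741·LSB = 2.1709 V.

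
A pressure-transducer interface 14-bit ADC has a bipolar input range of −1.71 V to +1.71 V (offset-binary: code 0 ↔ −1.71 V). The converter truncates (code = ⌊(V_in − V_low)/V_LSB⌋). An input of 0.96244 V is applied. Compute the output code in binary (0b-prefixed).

code 0b11001000000010 (decimal 12802)

Full-scale span = 3.42 V; LSB = 3.42/2^14 = 208.74 µV.
Input sits at 12802.707 steps above V_low.
Floor → code 12802.
In binary (0b-prefixed): 0b11001000000010.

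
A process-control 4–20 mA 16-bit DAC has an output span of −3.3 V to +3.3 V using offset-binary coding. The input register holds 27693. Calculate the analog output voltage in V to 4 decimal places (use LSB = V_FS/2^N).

-0.5111 V

LSB = 6.6 V / 2^16 = 100.71 µV.
V_out = (−3.3) + 27693 × 0.000100708 V = -0.511093 V.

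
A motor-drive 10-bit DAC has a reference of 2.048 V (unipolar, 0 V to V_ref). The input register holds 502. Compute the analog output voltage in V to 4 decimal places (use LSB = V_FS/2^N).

LSB = 2.048 V / 2^10 = 2.000 mV.
V_out = 0 + 502 × 0.002 V = 1.004 V.

1.0040 V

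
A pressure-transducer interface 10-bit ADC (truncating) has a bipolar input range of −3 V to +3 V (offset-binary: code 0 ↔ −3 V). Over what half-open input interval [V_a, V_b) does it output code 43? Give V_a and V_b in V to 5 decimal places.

LSB = 6/2^10 = 5.859 mV.
V_a = V_low + 43·LSB = -2.74805 V; V_b = V_low + 44·LSB = -2.74219 V.

[-2.74805 V, -2.74219 V)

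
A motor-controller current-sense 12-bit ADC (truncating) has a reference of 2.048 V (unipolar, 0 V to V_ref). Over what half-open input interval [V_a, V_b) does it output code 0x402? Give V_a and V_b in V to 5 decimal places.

[0.51300 V, 0.51350 V)

LSB = 2.048/2^12 = 0.500 mV.
Code 0x402 = 1026 decimal.
V_a = V_low + 1026·LSB = 0.513 V; V_b = V_low + 1027·LSB = 0.5135 V.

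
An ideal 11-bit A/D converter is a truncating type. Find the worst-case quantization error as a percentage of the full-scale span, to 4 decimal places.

Truncating → worst-case error = 1 LSB = V_FS/2^11, so 100/2048 = 0.0488281 % of full scale.

0.0488 %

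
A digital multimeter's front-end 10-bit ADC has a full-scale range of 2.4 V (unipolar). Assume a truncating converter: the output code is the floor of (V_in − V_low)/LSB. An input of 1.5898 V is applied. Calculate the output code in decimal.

Full-scale span = 2.4 V; LSB = 2.4/2^10 = 2.344 mV.
(V_in − V_low)/LSB = (1.5898 − 0) / 0.00234375 = 678.315.
⌊·⌋(678.315) = 678.

code 678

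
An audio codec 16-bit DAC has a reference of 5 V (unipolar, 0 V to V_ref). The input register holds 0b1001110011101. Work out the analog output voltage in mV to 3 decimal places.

LSB = 5 V / 2^16 = 76.29 µV.
Code 0b1001110011101 = 5021 decimal.
V_out = 0 + 5021 × 7.62939e-05 V = 0.383072 V.
= 383.072 mV.

383.072 mV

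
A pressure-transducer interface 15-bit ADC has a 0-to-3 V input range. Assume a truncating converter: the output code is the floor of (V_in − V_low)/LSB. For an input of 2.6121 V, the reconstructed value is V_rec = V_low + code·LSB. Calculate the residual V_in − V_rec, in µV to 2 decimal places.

8.94 µV

One LSB is 3 V / 32768 = 91.55 µV.
Scaled input = 28531.0976 LSBs, so code = 28531.
V_rec = 0 + 28531·9.15527e-05 = 2.6120911 V.
Error = 2.6121 − 2.6120911 = 8.93555e-06 V = 8.94 µV.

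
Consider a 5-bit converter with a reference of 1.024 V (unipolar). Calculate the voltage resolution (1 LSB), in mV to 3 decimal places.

Full-scale span = 1.024 V.
LSB = 1.024 / 2^5 = 1.024 / 32 = 0.032 V = 32.000 mV.

32.000 mV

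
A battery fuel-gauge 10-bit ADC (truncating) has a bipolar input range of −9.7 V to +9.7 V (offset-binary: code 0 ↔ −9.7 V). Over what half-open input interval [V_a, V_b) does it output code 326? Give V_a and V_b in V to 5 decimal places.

[-3.52383 V, -3.50488 V)

LSB = 19.4/2^10 = 18.945 mV.
V_a = V_low + 326·LSB = -3.52383 V; V_b = V_low + 327·LSB = -3.50488 V.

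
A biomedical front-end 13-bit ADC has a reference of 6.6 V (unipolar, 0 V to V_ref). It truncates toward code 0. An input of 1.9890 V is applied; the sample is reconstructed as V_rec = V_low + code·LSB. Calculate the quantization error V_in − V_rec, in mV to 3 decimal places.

LSB = 6.6/2^13 = 0.806 mV.
(V_in − V_low)/LSB = (1.9890 − 0)/0.000805664 = 2468.7709 → code 2468 (floor).
V_rec = 0 + 2468·0.000805664 = 1.9883789 V.
Difference: 0.000621094 V → 0.621 mV.

0.621 mV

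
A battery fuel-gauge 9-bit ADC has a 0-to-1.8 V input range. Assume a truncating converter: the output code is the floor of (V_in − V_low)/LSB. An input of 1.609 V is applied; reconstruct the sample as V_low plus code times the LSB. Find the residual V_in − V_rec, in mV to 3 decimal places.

Step size: 1.8 V ÷ 2^9 = 3.516 mV.
(1.609 − 0)/0.00351563 = 457.6711; ⌊·⌋ gives code 457.
V_rec = 0 + 457·0.00351563 = 1.6066406 V.
Difference: 0.00235937 V → 2.359 mV.

2.359 mV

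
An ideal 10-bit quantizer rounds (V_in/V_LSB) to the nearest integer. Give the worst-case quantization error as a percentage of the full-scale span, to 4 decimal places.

Rounding → worst-case error = ½ LSB = V_FS/2^11, so 100/2048 = 0.0488281 % of full scale.

0.0488 %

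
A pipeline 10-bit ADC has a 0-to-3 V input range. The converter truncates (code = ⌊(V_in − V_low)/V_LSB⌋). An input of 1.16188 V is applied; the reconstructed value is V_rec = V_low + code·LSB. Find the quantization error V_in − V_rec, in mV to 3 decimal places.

Step size: 3 V ÷ 2^10 = 2.930 mV.
(1.16188 − 0)/0.00292969 = 396.5884; ⌊·⌋ gives code 396.
Code 396 maps back to 0 + 396×0.00292969 V = 1.1601562 V.
Error = 1.16188 − 1.1601562 = 0.00172375 V = 1.724 mV.

1.724 mV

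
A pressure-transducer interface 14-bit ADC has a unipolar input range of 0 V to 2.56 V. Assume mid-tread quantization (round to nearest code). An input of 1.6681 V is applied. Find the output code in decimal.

LSB = 2.56 V / 16384 = 156.25 µV.
Input sits at 10675.840 steps above V_low.
round(10675.840) = 10676.

code 10676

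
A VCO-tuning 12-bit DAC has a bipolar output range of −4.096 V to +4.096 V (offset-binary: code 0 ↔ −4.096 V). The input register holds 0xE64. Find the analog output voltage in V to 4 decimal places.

3.2720 V

LSB = 8.192 V / 2^12 = 2.000 mV.
Code 0xE64 = 3684 decimal.
V_out = (−4.096) + 3684 × 0.002 V = 3.272 V.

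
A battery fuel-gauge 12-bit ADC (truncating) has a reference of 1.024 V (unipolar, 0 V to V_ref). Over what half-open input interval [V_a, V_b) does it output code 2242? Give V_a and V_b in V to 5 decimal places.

LSB = 1.024/2^12 = 250.00 µV.
V_a = V_low + 2242·LSB = 0.5605 V; V_b = V_low + 2243·LSB = 0.56075 V.

[0.56050 V, 0.56075 V)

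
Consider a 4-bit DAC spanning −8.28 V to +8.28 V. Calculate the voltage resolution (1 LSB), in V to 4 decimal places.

Full-scale span = 16.56 V.
LSB = 16.56 / 2^4 = 16.56 / 16 = 1.035 V = 1.0350 V.

1.0350 V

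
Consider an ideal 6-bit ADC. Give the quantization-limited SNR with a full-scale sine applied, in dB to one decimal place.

SNR ≈ 6.02·N + 1.76 dB = 6.02·6 + 1.76 = 37.88 dB.

37.9 dB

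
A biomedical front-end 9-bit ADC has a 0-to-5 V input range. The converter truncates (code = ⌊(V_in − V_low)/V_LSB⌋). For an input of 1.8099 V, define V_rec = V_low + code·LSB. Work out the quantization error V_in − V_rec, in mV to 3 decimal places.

3.259 mV

LSB = 5/2^9 = 9.766 mV.
(V_in − V_low)/LSB = (1.8099 − 0)/0.00976562 = 185.3338 → code 185 (floor).
V_rec = 0 + 185·0.00976562 = 1.8066406 V.
Difference: 0.00325938 V → 3.259 mV.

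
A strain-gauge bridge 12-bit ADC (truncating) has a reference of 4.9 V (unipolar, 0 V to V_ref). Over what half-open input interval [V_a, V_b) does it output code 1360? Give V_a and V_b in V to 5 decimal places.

[1.62695 V, 1.62815 V)

LSB = 4.9/2^12 = 1.196 mV.
V_a = V_low + 1360·LSB = 1.62695 V; V_b = V_low + 1361·LSB = 1.62815 V.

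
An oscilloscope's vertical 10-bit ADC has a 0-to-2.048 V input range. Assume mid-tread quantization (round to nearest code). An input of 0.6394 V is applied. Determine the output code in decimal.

code 320

With 1024 levels over 2.048 V, one step is 2.000 mV.
(V_in − V_low)/LSB = (0.6394 − 0) / 0.002 = 319.700.
round(319.700) = 320.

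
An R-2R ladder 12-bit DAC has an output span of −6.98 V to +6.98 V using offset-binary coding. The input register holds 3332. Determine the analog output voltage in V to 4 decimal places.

LSB = 13.96 V / 2^12 = 3.408 mV.
V_out = (−6.98) + 3332 × 0.0034082 V = 4.37613 V.

4.3761 V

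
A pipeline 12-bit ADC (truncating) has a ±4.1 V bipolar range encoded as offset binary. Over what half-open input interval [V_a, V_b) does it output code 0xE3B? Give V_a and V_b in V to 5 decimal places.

LSB = 8.2/2^12 = 2.002 mV.
Code 0xE3B = 3643 decimal.
V_a = V_low + 3643·LSB = 3.19312 V; V_b = V_low + 3644·LSB = 3.19512 V.

[3.19312 V, 3.19512 V)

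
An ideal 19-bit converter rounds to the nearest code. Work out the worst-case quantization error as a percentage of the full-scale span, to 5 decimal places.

Rounding → worst-case error = ½ LSB = V_FS/2^20, so 100/1048576 = 9.53674e-05 % of full scale.

0.00010 %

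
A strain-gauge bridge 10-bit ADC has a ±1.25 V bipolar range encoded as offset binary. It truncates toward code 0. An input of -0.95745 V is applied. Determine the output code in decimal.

LSB = 2.5 V / 1024 = 2.441 mV.
Input sits at 119.828 steps above V_low.
⌊·⌋(119.828) = 119.

code 119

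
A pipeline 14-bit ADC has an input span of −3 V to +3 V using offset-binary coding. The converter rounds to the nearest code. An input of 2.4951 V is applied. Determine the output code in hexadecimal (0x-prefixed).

LSB = 6 V / 16384 = 366.21 µV.
(V_in − V_low)/LSB = (2.4951 − (−3)) / 0.000366211 = 15005.286.
round(15005.286) = 15005.
In hexadecimal (0x-prefixed): 0x3A9D.

code 0x3A9D (decimal 15005)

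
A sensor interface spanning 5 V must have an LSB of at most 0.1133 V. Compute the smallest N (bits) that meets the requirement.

Number of steps required ≥ 5 V / 0.1133 V = 44.13.
Need 2^N ≥ 44.13; 2^5 = 32, 2^6 = 64.
Minimum N = 6.

6 bits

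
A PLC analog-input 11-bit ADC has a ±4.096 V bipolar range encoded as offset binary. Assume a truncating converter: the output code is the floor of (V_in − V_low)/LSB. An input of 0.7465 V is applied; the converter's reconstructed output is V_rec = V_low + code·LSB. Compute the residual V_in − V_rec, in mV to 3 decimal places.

LSB = 8.192/2^11 = 4.000 mV.
(0.7465 − (−4.096))/0.004 = 1210.6250; ⌊·⌋ gives code 1210.
Reconstructed: 0.744 V.
V_in − V_rec = 0.0025 V = 2.500 mV.

2.500 mV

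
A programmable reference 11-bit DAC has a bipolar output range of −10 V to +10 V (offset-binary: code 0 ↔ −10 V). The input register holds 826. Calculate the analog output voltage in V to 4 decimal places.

-1.9336 V

LSB = 20 V / 2^11 = 9.766 mV.
V_out = (−10) + 826 × 0.00976562 V = -1.93359 V.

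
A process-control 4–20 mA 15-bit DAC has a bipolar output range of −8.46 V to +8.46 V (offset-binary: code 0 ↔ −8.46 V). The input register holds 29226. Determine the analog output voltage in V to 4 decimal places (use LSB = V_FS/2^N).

LSB = 16.92 V / 2^15 = 0.516 mV.
V_out = (−8.46) + 29226 × 0.000516357 V = 6.63106 V.

6.6311 V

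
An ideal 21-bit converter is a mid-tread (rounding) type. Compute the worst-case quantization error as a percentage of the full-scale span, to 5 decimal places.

Rounding → worst-case error = ½ LSB = V_FS/2^22, so 100/4194304 = 2.38419e-05 % of full scale.

0.00002 %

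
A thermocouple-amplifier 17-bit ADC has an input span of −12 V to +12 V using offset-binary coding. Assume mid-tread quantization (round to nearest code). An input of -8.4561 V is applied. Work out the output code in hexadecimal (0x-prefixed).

code 0x4B9A (decimal 19354)

Full-scale span = 24 V; LSB = 24/2^17 = 183.11 µV.
Input sits at 19354.419 steps above V_low.
round(19354.419) = 19354.
In hexadecimal (0x-prefixed): 0x4B9A.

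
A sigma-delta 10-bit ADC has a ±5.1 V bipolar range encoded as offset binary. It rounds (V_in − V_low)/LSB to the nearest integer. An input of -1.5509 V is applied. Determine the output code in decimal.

With 1024 levels over 10.2 V, one step is 9.961 mV.
(V_in − V_low)/LSB = (-1.5509 − (−5.1)) / 0.00996094 = 356.302.
Round → code 356.

code 356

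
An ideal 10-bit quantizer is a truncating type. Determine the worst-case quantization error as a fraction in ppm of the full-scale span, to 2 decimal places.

976.56 ppm

Truncating → worst-case error = 1 LSB = V_FS/2^10, so 1e+06/1024 = 976.562 ppm of full scale.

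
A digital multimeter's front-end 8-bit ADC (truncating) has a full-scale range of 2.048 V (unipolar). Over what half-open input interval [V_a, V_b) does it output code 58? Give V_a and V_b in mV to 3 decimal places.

[464.000 mV, 472.000 mV)

LSB = 2.048/2^8 = 8.000 mV.
V_a = V_low + 58·LSB = 0.464 V; V_b = V_low + 59·LSB = 0.472 V.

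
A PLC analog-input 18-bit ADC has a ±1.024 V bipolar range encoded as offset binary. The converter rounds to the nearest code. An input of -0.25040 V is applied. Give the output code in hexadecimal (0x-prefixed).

code 0x182CD (decimal 99021)

Full-scale span = 2.048 V; LSB = 2.048/2^18 = 7.81 µV.
(-0.25040 − (−1.024)) / 7.8125e-06 = 99020.800 LSBs.
So the output code is 99021.
In hexadecimal (0x-prefixed): 0x182CD.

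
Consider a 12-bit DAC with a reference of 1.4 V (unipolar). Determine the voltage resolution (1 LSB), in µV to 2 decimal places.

341.80 µV

Full-scale span = 1.4 V.
LSB = 1.4 / 2^12 = 1.4 / 4096 = 0.000341797 V = 341.80 µV.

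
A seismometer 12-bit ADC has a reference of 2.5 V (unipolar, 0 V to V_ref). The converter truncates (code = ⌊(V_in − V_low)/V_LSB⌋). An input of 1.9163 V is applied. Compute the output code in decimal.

With 4096 levels over 2.5 V, one step is 0.610 mV.
Input sits at 3139.666 steps above V_low.
⌊·⌋(3139.666) = 3139.

code 3139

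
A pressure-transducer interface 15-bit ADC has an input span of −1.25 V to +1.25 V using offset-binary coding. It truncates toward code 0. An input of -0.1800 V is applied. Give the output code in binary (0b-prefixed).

code 0b11011011001000 (decimal 14024)

Full-scale span = 2.5 V; LSB = 2.5/2^15 = 76.29 µV.
(V_in − V_low)/LSB = (-0.1800 − (−1.25)) / 7.62939e-05 = 14024.704.
Floor → code 14024.
In binary (0b-prefixed): 0b11011011001000.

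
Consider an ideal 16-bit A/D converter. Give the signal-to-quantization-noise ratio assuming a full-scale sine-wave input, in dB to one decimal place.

98.1 dB

SNR ≈ 6.02·N + 1.76 dB = 6.02·16 + 1.76 = 98.08 dB.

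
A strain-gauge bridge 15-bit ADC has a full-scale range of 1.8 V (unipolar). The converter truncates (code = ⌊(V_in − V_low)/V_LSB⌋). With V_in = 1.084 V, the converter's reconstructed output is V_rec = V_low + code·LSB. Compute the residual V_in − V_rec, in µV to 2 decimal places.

One LSB is 1.8 V / 32768 = 54.93 µV.
(1.084 − 0)/5.49316e-05 = 19733.6178; ⌊·⌋ gives code 19733.
Reconstructed: 1.0839661 V.
Error = 1.084 − 1.0839661 = 3.39355e-05 V = 33.94 µV.

33.94 µV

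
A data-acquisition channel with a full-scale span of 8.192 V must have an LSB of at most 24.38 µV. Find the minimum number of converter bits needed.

19 bits

Number of steps required ≥ 8.192 V / 24.38 µV = 336013.13.
Need 2^N ≥ 336013.13; 2^18 = 262144, 2^19 = 524288.
Minimum N = 19.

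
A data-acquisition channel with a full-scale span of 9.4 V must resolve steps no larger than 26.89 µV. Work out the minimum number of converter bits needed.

Number of steps required ≥ 9.4 V / 26.89 µV = 349572.33.
Need 2^N ≥ 349572.33; 2^18 = 262144, 2^19 = 524288.
Minimum N = 19.

19 bits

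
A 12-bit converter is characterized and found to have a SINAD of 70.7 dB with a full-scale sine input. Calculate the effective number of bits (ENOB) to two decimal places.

11.45 bits

ENOB = (SINAD − 1.76) / 6.02 = (70.7 − 1.76)/6.02 = 11.452.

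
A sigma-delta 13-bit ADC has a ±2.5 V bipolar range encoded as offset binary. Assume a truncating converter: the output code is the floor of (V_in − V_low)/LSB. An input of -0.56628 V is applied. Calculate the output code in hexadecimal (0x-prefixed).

With 8192 levels over 5 V, one step is 0.610 mV.
(V_in − V_low)/LSB = (-0.56628 − (−2.5)) / 0.000610352 = 3168.207.
Floor → code 3168.
In hexadecimal (0x-prefixed): 0xC60.

code 0xC60 (decimal 3168)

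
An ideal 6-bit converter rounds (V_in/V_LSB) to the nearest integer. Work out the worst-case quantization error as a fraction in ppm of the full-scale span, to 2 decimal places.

Rounding → worst-case error = ½ LSB = V_FS/2^7, so 1e+06/128 = 7812.5 ppm of full scale.

7812.50 ppm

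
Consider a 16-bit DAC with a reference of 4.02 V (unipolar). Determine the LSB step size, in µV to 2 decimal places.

Full-scale span = 4.02 V.
LSB = 4.02 / 2^16 = 4.02 / 65536 = 6.13403e-05 V = 61.34 µV.

61.34 µV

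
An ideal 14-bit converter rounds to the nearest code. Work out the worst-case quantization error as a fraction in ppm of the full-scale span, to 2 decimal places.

30.52 ppm

Rounding → worst-case error = ½ LSB = V_FS/2^15, so 1e+06/32768 = 30.5176 ppm of full scale.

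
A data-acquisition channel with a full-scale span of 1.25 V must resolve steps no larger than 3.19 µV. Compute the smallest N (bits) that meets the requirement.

19 bits

Number of steps required ≥ 1.25 V / 3.19 µV = 391849.53.
Need 2^N ≥ 391849.53; 2^18 = 262144, 2^19 = 524288.
Minimum N = 19.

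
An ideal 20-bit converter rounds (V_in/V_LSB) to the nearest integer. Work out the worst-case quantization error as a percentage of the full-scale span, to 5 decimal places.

0.00005 %

Rounding → worst-case error = ½ LSB = V_FS/2^21, so 100/2097152 = 4.76837e-05 % of full scale.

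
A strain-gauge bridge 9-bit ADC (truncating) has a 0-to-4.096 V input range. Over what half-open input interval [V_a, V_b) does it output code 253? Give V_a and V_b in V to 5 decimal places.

LSB = 4.096/2^9 = 8.000 mV.
V_a = V_low + 253·LSB = 2.024 V; V_b = V_low + 254·LSB = 2.032 V.

[2.02400 V, 2.03200 V)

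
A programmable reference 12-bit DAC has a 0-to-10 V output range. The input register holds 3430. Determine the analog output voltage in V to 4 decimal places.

8.3740 V

LSB = 10 V / 2^12 = 2.441 mV.
V_out = 0 + 3430 × 0.00244141 V = 8.37402 V.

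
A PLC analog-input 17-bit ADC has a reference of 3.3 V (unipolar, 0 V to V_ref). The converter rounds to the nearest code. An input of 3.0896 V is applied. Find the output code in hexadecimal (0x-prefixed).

code 0x1DF5B (decimal 122715)

With 131072 levels over 3.3 V, one step is 25.18 µV.
(V_in − V_low)/LSB = (3.0896 − 0) / 2.5177e-05 = 122715.167.
Round → code 122715.
In hexadecimal (0x-prefixed): 0x1DF5B.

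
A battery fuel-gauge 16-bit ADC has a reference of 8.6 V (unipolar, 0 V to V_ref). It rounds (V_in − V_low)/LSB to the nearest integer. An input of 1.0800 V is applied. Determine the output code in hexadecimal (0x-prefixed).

code 0x2026 (decimal 8230)

Full-scale span = 8.6 V; LSB = 8.6/2^16 = 131.23 µV.
Input sits at 8230.102 steps above V_low.
round(8230.102) = 8230.
In hexadecimal (0x-prefixed): 0x2026.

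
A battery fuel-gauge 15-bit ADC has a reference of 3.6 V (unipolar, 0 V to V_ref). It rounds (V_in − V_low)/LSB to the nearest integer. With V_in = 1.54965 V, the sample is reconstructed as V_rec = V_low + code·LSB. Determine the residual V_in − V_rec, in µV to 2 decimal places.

28.42 µV

One LSB is 3.6 V / 32768 = 109.86 µV.
(V_in − V_low)/LSB = (1.54965 − 0)/0.000109863 = 14105.2587 → code 14105 (round).
Reconstructed: 1.5496216 V.
V_in − V_rec = 2.8418e-05 V = 28.42 µV.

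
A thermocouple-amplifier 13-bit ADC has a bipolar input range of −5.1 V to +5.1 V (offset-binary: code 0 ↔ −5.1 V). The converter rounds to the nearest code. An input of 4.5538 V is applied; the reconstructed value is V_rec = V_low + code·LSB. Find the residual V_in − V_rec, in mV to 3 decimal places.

0.406 mV

One LSB is 10.2 V / 8192 = 1.245 mV.
(4.5538 − (−5.1))/0.00124512 = 7753.3264; round gives code 7753.
V_rec = (−5.1) + 7753·0.00124512 = 4.5533936 V.
Difference: 0.000406445 V → 0.406 mV.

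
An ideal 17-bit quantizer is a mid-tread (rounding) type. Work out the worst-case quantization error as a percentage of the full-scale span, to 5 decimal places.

0.00038 %

Rounding → worst-case error = ½ LSB = V_FS/2^18, so 100/262144 = 0.00038147 % of full scale.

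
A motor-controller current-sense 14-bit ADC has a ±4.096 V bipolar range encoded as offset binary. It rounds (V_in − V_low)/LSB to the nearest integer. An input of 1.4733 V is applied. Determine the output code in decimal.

code 11139

With 16384 levels over 8.192 V, one step is 0.500 mV.
(1.4733 − (−4.096)) / 0.0005 = 11138.600 LSBs.
So the output code is 11139.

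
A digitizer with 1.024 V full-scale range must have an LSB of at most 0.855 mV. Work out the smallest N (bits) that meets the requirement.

Number of steps required ≥ 1.024 V / 0.855 mV = 1197.66.
Need 2^N ≥ 1197.66; 2^10 = 1024, 2^11 = 2048.
Minimum N = 11.

11 bits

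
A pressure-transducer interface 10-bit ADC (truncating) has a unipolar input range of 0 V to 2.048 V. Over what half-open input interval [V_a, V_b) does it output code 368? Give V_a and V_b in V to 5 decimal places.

LSB = 2.048/2^10 = 2.000 mV.
V_a = V_low + 368·LSB = 0.736 V; V_b = V_low + 369·LSB = 0.738 V.

[0.73600 V, 0.73800 V)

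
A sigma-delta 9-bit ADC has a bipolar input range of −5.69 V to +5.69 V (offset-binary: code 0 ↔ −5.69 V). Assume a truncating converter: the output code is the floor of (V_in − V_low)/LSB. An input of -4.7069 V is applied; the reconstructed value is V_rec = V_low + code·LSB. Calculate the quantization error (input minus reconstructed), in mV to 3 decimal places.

LSB = 11.38/2^9 = 22.227 mV.
(-4.7069 − (−5.69))/0.0222266 = 44.2309; ⌊·⌋ gives code 44.
Code 44 maps back to (−5.69) + 44×0.0222266 V = -4.7120312 V.
V_in − V_rec = 0.00513125 V = 5.131 mV.

5.131 mV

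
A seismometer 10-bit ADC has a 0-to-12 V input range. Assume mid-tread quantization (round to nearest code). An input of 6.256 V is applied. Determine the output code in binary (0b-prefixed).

With 1024 levels over 12 V, one step is 11.719 mV.
(V_in − V_low)/LSB = (6.256 − 0) / 0.0117188 = 533.845.
Round → code 534.
In binary (0b-prefixed): 0b1000010110.

code 0b1000010110 (decimal 534)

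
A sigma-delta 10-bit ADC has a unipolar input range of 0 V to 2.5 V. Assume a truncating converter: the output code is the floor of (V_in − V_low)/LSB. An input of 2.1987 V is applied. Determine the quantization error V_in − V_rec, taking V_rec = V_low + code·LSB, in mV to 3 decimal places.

One LSB is 2.5 V / 1024 = 2.441 mV.
(2.1987 − 0)/0.00244141 = 900.5875; ⌊·⌋ gives code 900.
Reconstructed: 2.1972656 V.
Error = 2.1987 − 2.1972656 = 0.00143438 V = 1.434 mV.

1.434 mV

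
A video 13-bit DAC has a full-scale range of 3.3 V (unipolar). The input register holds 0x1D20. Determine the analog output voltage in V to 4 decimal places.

LSB = 3.3 V / 2^13 = 402.83 µV.
Code 0x1D20 = 7456 decimal.
V_out = 0 + 7456 × 0.000402832 V = 3.00352 V.

3.0035 V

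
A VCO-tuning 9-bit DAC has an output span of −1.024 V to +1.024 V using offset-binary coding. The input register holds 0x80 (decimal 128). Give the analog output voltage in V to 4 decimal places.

-0.5120 V

LSB = 2.048 V / 2^9 = 4.000 mV.
Code 0x80 = 128 decimal.
V_out = (−1.024) + 128 × 0.004 V = -0.512 V.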